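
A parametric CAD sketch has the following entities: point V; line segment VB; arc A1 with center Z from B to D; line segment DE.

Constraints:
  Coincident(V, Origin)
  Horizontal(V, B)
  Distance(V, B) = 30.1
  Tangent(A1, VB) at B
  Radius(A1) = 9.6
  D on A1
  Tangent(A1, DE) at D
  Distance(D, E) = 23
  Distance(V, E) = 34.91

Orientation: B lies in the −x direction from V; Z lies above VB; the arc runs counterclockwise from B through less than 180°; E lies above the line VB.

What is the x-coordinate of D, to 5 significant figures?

-20.639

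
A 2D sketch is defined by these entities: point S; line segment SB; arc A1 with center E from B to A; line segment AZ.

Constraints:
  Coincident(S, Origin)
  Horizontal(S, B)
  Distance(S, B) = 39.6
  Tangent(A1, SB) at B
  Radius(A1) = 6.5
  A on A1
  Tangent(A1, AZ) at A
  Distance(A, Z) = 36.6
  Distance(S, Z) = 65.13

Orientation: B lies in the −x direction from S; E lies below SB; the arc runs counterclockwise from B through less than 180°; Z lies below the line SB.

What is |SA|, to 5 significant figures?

46.447

S is at the origin; S and B share the same y with |SB| = 39.6 and B on the −x side, so B = (-39.600, 0.0000). Tangency of A1 to SB means the radius EB is perpendicular to SB, so E = B + (0, -6.5) = (-39.600, -6.5000). Since EA ⟂ AZ (tangency), |EZ| = √(6.5² + 36.6²) = 37.173 regardless of where A sits on A1. So Z lies on both circle(S, 65.13) and circle(E, 37.173); the below-SB intersection is Z = (-49.498, -42.331). A is the foot of the tangent from Z: A = (-46.071, -5.8915).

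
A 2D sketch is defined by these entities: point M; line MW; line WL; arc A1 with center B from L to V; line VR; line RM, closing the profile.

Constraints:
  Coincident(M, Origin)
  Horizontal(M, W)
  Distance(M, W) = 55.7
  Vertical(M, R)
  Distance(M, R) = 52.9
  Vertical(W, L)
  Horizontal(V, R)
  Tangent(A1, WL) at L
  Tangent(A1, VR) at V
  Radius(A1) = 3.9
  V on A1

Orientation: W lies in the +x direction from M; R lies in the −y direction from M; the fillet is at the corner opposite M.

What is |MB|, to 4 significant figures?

71.30

M and R share the same x with |MR| = 52.9 and R on the −y side, so R = (0.000, -52.90). The virtual corner opposite M is at (55.70, -52.90). Since A1 is tangent to WL there, BL ⟂ WL and tangency of A1 to VR means the radius BV is perpendicular to VR, with radius 3.9, so the center B sits 3.9 in from both sides at B = (51.80, -49.00). Then |MB| = |B − M| = 71.30.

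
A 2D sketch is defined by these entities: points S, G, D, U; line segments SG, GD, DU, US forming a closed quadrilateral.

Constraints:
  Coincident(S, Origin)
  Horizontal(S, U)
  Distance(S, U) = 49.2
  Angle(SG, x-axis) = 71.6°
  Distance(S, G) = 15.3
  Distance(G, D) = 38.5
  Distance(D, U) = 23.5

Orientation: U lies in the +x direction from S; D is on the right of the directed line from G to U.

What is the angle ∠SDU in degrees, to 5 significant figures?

117.85°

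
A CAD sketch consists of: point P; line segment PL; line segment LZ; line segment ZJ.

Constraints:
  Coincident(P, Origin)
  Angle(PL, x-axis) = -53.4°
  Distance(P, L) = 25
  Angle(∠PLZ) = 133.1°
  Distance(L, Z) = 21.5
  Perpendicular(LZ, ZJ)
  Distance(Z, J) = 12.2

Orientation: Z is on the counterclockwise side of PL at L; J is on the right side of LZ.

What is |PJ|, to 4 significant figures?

49.15

P is at the origin; PL runs at -53.4° with length 25.0, so L = 25.0·(cos -53.4°, sin -53.4°) = (14.91, -20.07). ∠PLZ = 133.1°, so LZ runs at -53.4° + (180° − 133.1°) = -6.500° from the x-axis; with |LZ| = 21.5, Z = L + 21.5·(cos -6.500°, sin -6.500°) = (36.27, -22.50). LZ ⟂ ZJ; with |ZJ| = 12.2 on the right of LZ, J = Z + 12.2·(-0.1132, -0.9936) = (34.89, -34.63). Then |PJ| = |J − P| = 49.15.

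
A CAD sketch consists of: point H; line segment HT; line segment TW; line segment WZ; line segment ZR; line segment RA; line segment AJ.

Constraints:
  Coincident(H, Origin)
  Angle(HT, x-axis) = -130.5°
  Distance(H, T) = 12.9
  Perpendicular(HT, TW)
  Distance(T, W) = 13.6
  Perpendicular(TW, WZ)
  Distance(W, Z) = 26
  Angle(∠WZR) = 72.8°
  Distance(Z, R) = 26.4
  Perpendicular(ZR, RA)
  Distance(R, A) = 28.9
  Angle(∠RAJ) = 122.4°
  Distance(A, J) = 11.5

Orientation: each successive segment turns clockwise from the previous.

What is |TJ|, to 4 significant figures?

14.79

H is at the origin; HT runs at -130.5° with length 12.9, so T = (-8.378, -9.809). The perpendicularity gives TW at right angles to HT, so TW runs at 139.5°; with |TW| = 13.6, W = (-18.72, -0.9767). TW ⟂ WZ, so WZ runs at 49.50°; with |WZ| = 26.0, Z = (-1.834, 18.79). ∠WZR = 72.8° gives ZR at -57.70° from the x-axis; with |ZR| = 26.4, R = (12.27, -3.521). ZR is perpendicular to RA, so RA runs at -147.7°; with |RA| = 28.9, A = (-12.15, -18.96). ∠RAJ = 122.4° gives AJ at 154.7° from the x-axis; with |AJ| = 11.5, J = (-22.55, -14.05). Then |TJ| = |J − T| = 14.79.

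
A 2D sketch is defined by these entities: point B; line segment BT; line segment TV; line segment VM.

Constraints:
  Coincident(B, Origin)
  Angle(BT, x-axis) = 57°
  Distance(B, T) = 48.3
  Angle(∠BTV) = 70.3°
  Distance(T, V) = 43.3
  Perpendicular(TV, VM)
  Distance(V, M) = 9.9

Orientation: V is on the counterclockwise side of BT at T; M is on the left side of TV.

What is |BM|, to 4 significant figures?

44.67

B is at the origin; BT runs at 57.0° with length 48.3, so T = 48.3·(cos 57.0°, sin 57.0°) = (26.31, 40.51). ∠BTV = 70.3°, so TV runs at 57.0° + (180° − 70.3°) = 166.7° from the x-axis; with |TV| = 43.3, V = T + 43.3·(cos 166.7°, sin 166.7°) = (-15.83, 50.47). The perpendicularity gives VM at right angles to TV; with |VM| = 9.9 on the left of TV, M = V + 9.9·(-0.2300, -0.9732) = (-18.11, 40.83). Then |BM| = |M − B| = 44.67.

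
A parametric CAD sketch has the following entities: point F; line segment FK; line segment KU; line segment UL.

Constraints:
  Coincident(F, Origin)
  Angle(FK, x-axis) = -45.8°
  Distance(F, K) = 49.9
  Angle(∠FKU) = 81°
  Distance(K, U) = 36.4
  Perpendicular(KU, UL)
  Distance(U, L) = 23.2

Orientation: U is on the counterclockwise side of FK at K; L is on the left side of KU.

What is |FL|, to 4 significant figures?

38.70

F is at the origin; FK runs at -45.8° with length 49.9, so K = 49.9·(cos -45.8°, sin -45.8°) = (34.79, -35.77). ∠FKU = 81.0°, so KU runs at -45.8° + (180° − 81.0°) = 53.20° from the x-axis; with |KU| = 36.4, U = K + 36.4·(cos 53.20°, sin 53.20°) = (56.59, -6.627). The perpendicularity gives UL at right angles to KU; with |UL| = 23.2 on the left of KU, L = U + 23.2·(-0.8007, 0.5990) = (38.02, 7.270). Then |FL| = |L − F| = 38.70.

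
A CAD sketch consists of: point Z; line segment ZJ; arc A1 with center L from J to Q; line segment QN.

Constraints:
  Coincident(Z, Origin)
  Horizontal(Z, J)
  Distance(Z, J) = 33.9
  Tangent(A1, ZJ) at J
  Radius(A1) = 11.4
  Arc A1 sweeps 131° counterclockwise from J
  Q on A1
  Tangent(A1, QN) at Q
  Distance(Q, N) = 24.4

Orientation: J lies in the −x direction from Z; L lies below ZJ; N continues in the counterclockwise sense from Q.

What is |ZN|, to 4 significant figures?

45.75

Z is at the origin; ZJ is horizontal with |ZJ| = 33.9 and J on the −x side, so J = (-33.90, 0.000). Tangency of A1 to ZJ means the radius LJ is perpendicular to ZJ, so L = J + (0, -11.4) = (-33.90, -11.40). On A1, J sits at bearing 90° from L; a 131° counterclockwise sweep puts Q at bearing 221°, so Q = L + 11.4·(cos 221°, sin 221°) = (-42.50, -18.88). Tangency of A1 to QN means the radius LQ is perpendicular to QN, so QN runs along (−sin 221°, cos 221°); with |QN| = 24.4, N = (-26.50, -37.29). Then |ZN| = |N − Z| = 45.75.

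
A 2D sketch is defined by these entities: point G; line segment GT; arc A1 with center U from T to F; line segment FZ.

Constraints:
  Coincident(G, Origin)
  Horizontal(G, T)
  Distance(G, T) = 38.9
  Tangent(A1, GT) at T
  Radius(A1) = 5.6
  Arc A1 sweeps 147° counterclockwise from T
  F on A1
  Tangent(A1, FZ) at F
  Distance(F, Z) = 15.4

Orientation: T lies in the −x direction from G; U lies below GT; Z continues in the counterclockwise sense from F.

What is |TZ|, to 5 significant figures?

21.129

G is at the origin; G and T share the same y with |GT| = 38.9 and T on the −x side, so T = (-38.900, 0.0000). Tangency of A1 to GT means the radius UT is perpendicular to GT, so U = T + (0, -5.6) = (-38.900, -5.6000). On A1, T sits at bearing 90° from U; a 147° counterclockwise sweep puts F at bearing 237°, so F = U + 5.6·(cos 237°, sin 237°) = (-41.950, -10.297). A1 meets FZ tangentially, so UF is at right angles to FZ, so FZ runs along (−sin 237°, cos 237°); with |FZ| = 15.4, Z = (-29.034, -18.684). Then |TZ| = |Z − T| = 21.129.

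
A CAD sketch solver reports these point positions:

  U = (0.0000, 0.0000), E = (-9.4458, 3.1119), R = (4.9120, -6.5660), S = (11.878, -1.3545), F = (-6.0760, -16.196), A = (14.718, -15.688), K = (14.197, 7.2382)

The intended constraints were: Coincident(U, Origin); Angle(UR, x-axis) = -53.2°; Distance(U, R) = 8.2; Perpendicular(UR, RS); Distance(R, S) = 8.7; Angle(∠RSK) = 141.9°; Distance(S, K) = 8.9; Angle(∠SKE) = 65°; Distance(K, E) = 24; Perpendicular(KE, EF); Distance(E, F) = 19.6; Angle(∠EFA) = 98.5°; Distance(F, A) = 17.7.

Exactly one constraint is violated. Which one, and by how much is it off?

Distance(F, A) = 17.7 — off by 3.10.

U = (0.00, 0.00) ✓; UR at -53.20° ✓; |UR| = 8.200 ✓; ∠(UR, RS) = 90.00° ✓; |RS| = 8.700 ✓; ∠RSK = 141.9° ✓; |SK| = 8.900 ✓; ∠SKE = 65.00° ✓; |KE| = 24.00 ✓; ∠(KE, EF) = 90.00° ✓; |EF| = 19.60 ✓; ∠EFA = 98.50° ✓; |FA| = 20.80 ✗.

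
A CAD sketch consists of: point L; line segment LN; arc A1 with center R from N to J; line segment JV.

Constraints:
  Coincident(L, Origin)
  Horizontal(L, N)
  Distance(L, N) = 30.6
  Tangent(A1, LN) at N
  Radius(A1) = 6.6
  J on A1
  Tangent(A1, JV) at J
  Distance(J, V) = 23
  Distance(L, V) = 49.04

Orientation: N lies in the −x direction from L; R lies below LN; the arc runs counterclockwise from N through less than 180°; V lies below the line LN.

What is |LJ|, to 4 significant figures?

37.62

L is at the origin; LN is horizontal with |LN| = 30.6 and N on the −x side, so N = (-30.60, 0.000). Tangency of A1 to LN means the radius RN is perpendicular to LN, so R = N + (0, -6.6) = (-30.60, -6.600). Since RJ ⟂ JV (tangency), |RV| = √(6.6² + 23.0²) = 23.93 regardless of where J sits on A1. So V lies on both circle(L, 49.04) and circle(R, 23.93); the below-LN intersection is V = (-39.76, -28.71). J is the foot of the tangent from V: J = (-37.16, -5.853).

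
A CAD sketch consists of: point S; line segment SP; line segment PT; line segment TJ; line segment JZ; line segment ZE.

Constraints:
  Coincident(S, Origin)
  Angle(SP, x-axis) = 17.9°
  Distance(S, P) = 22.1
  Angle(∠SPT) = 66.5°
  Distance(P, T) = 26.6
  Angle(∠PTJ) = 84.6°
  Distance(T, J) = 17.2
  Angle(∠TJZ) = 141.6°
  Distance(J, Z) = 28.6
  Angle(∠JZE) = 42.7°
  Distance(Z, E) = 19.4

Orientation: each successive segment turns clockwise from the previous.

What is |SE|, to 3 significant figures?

3.77

S is at the origin; SP runs at 17.9° with length 22.1, so P = (21.0, 6.79). ∠SPT = 66.5° gives PT at -95.6° from the x-axis; with |PT| = 26.6, T = (18.4, -19.7). ∠PTJ = 84.6° gives TJ at 169° from the x-axis; with |TJ| = 17.2, J = (1.55, -16.4). ∠TJZ = 141.6° gives JZ at 131° from the x-axis; with |JZ| = 28.6, Z = (-17.1, 5.32). ∠JZE = 42.7° gives ZE at -6.70° from the x-axis; with |ZE| = 19.4, E = (2.21, 3.05). Then |SE| = |E − S| = 3.77.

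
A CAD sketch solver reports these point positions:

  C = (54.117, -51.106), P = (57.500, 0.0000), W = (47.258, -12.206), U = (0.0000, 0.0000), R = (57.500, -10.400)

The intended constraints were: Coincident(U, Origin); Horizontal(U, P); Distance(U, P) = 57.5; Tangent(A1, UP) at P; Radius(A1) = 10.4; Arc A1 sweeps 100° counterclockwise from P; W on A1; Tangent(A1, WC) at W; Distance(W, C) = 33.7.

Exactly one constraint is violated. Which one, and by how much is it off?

Distance(W, C) = 33.7 — off by 5.80.

U = (0.00, 0.00) ✓; U.y = 0.00, P.y = 0.00 ✓; |UP| = 57.50 ✓; ∠(RP, PU) = 90.00° ✓; |RP| = 10.40 ✓; bearing(R→W) − bearing(R→P) = 100.0° ✓; |RW| = 10.40 ✓; ∠(RW, WC) = 90.00° ✓; |WC| = 39.50 ✗.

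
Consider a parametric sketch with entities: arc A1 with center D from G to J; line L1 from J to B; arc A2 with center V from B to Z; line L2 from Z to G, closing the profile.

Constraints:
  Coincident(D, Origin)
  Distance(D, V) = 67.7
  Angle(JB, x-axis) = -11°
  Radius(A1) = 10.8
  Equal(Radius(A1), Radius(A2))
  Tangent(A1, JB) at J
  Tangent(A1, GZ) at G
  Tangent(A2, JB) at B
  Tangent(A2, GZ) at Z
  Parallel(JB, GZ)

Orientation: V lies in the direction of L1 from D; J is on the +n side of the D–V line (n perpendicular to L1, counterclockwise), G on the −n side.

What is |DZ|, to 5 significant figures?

68.556

Tangency of A1 to both parallel lines with radius 10.8 puts J and G at D ± 10.8·n: J = (2.0607, 10.602), G = (-2.0607, -10.602). Equal radii place B and Z the same way about V: B = V + 10.8·n = (68.517, -2.3162), Z = V − 10.8·n = (64.395, -23.519). Then |DZ| = |Z − D| = 68.556.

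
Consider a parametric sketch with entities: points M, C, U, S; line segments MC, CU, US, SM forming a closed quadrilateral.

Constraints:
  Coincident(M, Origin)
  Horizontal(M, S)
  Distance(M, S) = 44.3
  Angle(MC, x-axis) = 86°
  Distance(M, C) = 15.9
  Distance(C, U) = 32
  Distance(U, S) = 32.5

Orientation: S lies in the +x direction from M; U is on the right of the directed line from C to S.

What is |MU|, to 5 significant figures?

19.646

Checks: |CU| = 32.00 ✓; |US| = 32.50 ✓.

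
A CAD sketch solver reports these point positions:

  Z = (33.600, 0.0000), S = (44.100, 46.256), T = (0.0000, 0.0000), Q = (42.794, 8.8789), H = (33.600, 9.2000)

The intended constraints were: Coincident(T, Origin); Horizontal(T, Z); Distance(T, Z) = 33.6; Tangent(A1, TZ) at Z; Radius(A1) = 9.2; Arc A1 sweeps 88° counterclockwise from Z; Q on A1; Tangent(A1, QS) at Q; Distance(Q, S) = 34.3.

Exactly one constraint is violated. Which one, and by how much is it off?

Distance(Q, S) = 34.3 — off by 3.10.

T = (0.00, 0.00) ✓; T.y = 0.00, Z.y = 0.00 ✓; |TZ| = 33.60 ✓; ∠(HZ, ZT) = 90.00° ✓; |HZ| = 9.200 ✓; bearing(H→Q) − bearing(H→Z) = 88.00° ✓; |HQ| = 9.200 ✓; ∠(HQ, QS) = 90.00° ✓; |QS| = 37.40 ✗.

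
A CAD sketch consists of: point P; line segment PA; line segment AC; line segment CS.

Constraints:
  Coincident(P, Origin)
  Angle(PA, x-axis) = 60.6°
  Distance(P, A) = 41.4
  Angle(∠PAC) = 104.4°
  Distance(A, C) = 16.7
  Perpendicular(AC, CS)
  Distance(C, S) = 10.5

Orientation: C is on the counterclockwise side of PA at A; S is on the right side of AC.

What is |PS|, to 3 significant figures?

57.4

∠PAC = 104.4°, so AC runs at 60.6° + (180° − 104.4°) = 136° from the x-axis; with |AC| = 16.7, C = A + 16.7·(cos 136°, sin 136°) = (8.27, 47.6). AC is perpendicular to CS; with |CS| = 10.5 on the right of AC, S = C + 10.5·(0.692, 0.722) = (15.5, 55.2). Then |PS| = |S − P| = 57.4.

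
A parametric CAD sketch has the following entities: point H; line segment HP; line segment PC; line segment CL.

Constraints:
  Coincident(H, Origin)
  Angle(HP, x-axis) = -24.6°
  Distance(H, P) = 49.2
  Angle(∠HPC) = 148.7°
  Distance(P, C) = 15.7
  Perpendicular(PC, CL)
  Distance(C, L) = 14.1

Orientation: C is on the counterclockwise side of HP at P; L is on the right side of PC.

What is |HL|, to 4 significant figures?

70.05

H is at the origin; HP runs at -24.6° with length 49.2, so P = 49.2·(cos -24.6°, sin -24.6°) = (44.73, -20.48). ∠HPC = 148.7°, so PC runs at -24.6° + (180° − 148.7°) = 6.700° from the x-axis; with |PC| = 15.7, C = P + 15.7·(cos 6.700°, sin 6.700°) = (60.33, -18.65). PC is perpendicular to CL; with |CL| = 14.1 on the right of PC, L = C + 14.1·(0.1167, -0.9932) = (61.97, -32.65). Then |HL| = |L − H| = 70.05.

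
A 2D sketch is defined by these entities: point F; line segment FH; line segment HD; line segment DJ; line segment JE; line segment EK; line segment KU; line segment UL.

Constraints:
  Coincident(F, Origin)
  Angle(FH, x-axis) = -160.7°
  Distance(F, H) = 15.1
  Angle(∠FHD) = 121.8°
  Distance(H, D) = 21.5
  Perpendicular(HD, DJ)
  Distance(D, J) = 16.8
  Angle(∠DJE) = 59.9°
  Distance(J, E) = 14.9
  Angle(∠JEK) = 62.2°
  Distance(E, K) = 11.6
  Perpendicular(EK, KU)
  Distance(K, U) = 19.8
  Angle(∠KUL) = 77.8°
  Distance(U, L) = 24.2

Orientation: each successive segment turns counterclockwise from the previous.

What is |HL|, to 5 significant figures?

28.848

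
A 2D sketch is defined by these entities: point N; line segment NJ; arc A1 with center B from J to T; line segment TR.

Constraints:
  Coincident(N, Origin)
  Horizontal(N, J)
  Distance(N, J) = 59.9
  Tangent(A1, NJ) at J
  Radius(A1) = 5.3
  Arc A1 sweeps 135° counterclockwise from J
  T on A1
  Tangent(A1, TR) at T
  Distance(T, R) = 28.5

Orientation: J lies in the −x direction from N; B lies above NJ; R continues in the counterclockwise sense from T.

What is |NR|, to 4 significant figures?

81.70

N is at the origin; N and J share the same y with |NJ| = 59.9 and J on the −x side, so J = (-59.90, 0.000). The tangent condition forces BJ to be normal to NJ, so B = J + (0, 5.3) = (-59.90, 5.300). On A1, J sits at bearing -90° from B; a 135° counterclockwise sweep puts T at bearing 45°, so T = B + 5.3·(cos 45°, sin 45°) = (-56.15, 9.048). Tangency of A1 to TR means the radius BT is perpendicular to TR, so TR runs along (−sin 45°, cos 45°); with |TR| = 28.5, R = (-76.30, 29.20). Then |NR| = |R − N| = 81.70.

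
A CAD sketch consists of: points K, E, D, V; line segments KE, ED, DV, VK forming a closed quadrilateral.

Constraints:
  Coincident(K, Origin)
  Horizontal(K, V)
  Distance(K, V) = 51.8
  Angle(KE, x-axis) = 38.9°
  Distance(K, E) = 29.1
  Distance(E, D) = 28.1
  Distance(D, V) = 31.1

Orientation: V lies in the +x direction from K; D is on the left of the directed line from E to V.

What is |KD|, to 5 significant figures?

56.869

Checks: |KV| = 51.80 ✓; |KE| = 29.10 ✓; |ED| = 28.10 ✓; |DV| = 31.10 ✓.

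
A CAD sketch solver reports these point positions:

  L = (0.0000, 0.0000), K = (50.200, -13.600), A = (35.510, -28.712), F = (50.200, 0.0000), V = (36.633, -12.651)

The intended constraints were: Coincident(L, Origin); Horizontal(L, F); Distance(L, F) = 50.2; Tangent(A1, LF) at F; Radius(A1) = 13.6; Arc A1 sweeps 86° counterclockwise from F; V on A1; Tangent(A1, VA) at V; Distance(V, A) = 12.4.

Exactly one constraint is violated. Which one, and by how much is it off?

Distance(V, A) = 12.4 — off by 3.70.

L = (0.00, 0.00) ✓; L.y = 0.00, F.y = 0.00 ✓; |LF| = 50.20 ✓; ∠(KF, FL) = 90.00° ✓; |KF| = 13.60 ✓; bearing(K→V) − bearing(K→F) = 86.00° ✓; |KV| = 13.60 ✓; ∠(KV, VA) = 90.00° ✓; |VA| = 16.10 ✗.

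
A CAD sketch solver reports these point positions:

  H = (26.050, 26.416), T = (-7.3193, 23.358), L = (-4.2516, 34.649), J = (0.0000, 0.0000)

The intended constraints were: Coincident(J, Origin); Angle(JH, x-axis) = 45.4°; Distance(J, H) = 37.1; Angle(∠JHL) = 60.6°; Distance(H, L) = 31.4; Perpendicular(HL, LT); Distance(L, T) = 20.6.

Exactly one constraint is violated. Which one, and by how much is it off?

Distance(L, T) = 20.6 — off by 8.90.

J = (0.00, 0.00) ✓; JH at 45.40° ✓; |JH| = 37.10 ✓; ∠JHL = 60.60° ✓; |HL| = 31.40 ✓; ∠(HL, LT) = 90.00° ✓; |LT| = 11.70 ✗.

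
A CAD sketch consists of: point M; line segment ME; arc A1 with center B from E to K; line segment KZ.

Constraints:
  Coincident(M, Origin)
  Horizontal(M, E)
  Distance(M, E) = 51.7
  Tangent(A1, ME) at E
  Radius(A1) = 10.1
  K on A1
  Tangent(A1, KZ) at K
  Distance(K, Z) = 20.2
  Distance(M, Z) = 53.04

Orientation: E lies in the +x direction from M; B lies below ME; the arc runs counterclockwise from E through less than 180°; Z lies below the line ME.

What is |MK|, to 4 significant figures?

43.01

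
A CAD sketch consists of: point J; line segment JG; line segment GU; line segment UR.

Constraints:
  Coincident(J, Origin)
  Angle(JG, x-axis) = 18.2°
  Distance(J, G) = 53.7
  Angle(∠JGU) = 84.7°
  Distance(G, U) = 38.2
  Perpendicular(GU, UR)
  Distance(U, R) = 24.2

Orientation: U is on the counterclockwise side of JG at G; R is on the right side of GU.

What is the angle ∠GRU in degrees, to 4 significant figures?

57.65°

J is at the origin; JG runs at 18.2° with length 53.7, so G = 53.7·(cos 18.2°, sin 18.2°) = (51.01, 16.77). ∠JGU = 84.7°, so GU runs at 18.2° + (180° − 84.7°) = 113.5° from the x-axis; with |GU| = 38.2, U = G + 38.2·(cos 113.5°, sin 113.5°) = (35.78, 51.80). GU is perpendicular to UR; with |UR| = 24.2 on the right of GU, R = U + 24.2·(0.9171, 0.3987) = (57.97, 61.45). Then cos ∠GRU = RG·RU / (|RG||RU|), giving 57.65°.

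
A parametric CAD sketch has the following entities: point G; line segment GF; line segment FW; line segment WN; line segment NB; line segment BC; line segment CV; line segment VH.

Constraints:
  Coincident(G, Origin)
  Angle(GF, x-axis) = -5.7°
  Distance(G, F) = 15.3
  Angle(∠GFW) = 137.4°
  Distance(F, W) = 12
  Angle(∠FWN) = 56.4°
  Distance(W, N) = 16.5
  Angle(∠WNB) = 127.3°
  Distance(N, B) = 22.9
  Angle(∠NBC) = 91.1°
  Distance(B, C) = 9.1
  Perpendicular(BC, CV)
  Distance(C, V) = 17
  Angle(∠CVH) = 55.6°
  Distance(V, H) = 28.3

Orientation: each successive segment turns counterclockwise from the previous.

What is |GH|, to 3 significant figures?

20.1

G is at the origin; GF runs at -5.7° with length 15.3, so F = (15.2, -1.52). ∠GFW = 137.4° gives FW at 36.9° from the x-axis; with |FW| = 12.0, W = (24.8, 5.69). ∠FWN = 56.4° gives WN at 160° from the x-axis; with |WN| = 16.5, N = (9.27, 11.2). ∠WNB = 127.3° gives NB at -147° from the x-axis; with |NB| = 22.9, B = (-9.89, -1.35). ∠NBC = 91.1° gives BC at -57.9° from the x-axis; with |BC| = 9.1, C = (-5.06, -9.05). The perpendicularity gives CV at right angles to BC, so CV runs at 32.1°; with |CV| = 17.0, V = (9.34, -0.0210). ∠CVH = 55.6° gives VH at 156° from the x-axis; with |VH| = 28.3, H = (-16.6, 11.3). Then |GH| = |H − G| = 20.1.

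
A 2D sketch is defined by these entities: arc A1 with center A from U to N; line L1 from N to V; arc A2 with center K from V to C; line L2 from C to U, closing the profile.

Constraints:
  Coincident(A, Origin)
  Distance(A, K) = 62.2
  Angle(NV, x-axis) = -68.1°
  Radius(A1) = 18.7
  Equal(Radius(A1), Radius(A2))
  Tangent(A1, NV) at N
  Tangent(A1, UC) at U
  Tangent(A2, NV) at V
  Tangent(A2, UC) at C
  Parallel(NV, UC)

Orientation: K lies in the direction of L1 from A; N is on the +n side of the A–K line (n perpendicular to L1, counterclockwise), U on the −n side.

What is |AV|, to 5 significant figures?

64.950

The slot axis is L1's direction at -68.1°, so u = (cos -68.1°, sin -68.1°) = (0.37299, -0.92784) and n = (−sin -68.1°, cos -68.1°) = (0.92784, 0.37299). A is at the origin and K lies 62.2 along u from A, so K = 62.2·u = (23.200, -57.711). Tangency of A1 to both parallel lines with radius 18.7 puts N and U at A ± 18.7·n: N = (17.351, 6.9749), U = (-17.351, -6.9749). Equal radii place V and C the same way about K: V = K + 18.7·n = (40.550, -50.737), C = K − 18.7·n = (5.8493, -64.686). Then |AV| = |V − A| = 64.950.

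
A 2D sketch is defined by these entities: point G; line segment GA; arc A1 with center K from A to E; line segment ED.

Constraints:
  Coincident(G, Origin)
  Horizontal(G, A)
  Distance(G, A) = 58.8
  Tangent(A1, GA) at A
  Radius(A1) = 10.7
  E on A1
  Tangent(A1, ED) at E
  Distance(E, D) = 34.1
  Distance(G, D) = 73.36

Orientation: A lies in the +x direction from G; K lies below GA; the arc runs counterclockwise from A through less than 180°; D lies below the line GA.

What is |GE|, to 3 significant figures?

50.2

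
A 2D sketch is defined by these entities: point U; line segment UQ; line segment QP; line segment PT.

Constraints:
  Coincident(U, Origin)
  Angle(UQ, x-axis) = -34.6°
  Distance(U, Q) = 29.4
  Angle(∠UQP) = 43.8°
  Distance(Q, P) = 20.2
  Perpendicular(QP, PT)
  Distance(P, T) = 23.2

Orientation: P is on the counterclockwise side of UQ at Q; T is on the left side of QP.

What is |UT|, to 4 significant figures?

3.028

∠UQP = 43.8°, so QP runs at -34.6° + (180° − 43.8°) = 101.6° from the x-axis; with |QP| = 20.2, P = Q + 20.2·(cos 101.6°, sin 101.6°) = (20.14, 3.093). QP is perpendicular to PT; with |PT| = 23.2 on the left of QP, T = P + 23.2·(-0.9796, -0.2011) = (-2.588, -1.572). Then |UT| = |T − U| = 3.028.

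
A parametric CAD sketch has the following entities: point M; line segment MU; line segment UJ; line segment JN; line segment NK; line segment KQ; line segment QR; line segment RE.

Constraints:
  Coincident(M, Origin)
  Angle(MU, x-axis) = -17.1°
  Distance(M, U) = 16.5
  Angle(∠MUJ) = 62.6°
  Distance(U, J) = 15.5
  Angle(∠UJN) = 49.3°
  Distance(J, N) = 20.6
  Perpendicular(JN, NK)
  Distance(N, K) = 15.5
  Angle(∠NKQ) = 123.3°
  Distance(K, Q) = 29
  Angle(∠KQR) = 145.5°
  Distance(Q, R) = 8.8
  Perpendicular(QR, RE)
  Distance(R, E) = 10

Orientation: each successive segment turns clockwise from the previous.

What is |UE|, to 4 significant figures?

24.27

M is at the origin; MU runs at -17.1° with length 16.5, so U = (15.77, -4.852). ∠MUJ = 62.6° gives UJ at -134.5° from the x-axis; with |UJ| = 15.5, J = (4.906, -15.91). ∠UJN = 49.3° gives JN at 94.80° from the x-axis; with |JN| = 20.6, N = (3.183, 4.621). JN is perpendicular to NK, so NK runs at 4.800°; with |NK| = 15.5, K = (18.63, 5.918). ∠NKQ = 123.3° gives KQ at -51.90° from the x-axis; with |KQ| = 29.0, Q = (36.52, -16.90). ∠KQR = 145.5° gives QR at -86.40° from the x-axis; with |QR| = 8.8, R = (37.07, -25.69). The perpendicularity gives RE at right angles to QR, so RE runs at -176.4°; with |RE| = 10.0, E = (27.09, -26.31). Then |UE| = |E − U| = 24.27.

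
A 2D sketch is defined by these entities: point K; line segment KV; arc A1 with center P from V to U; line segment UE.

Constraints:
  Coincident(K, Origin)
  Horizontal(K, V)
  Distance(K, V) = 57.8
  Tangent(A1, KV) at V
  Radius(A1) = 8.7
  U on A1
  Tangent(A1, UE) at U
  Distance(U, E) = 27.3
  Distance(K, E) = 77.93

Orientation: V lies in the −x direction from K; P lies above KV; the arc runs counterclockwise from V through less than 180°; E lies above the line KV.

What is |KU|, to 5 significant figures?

53.394

Checks: |PU| = 8.700 ✓; ∠(PU, UE) = 90.00° ✓; |UE| = 27.30 ✓; |KE| = 77.93 ✓.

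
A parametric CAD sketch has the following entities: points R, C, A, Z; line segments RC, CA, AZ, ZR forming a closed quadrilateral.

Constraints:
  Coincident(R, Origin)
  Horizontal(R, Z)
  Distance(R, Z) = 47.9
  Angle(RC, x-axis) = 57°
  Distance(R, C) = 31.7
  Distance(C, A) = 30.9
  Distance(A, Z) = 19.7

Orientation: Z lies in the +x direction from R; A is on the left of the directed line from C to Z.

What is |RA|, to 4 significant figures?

51.32

R is at the origin; RZ is horizontal with |RZ| = 47.9 and Z in +x, so Z = (47.9, 0). RC runs at 57.0° with |RC| = 31.7, so C = (17.27, 26.59). A is determined by |CA| = 30.9 and |AZ| = 19.7 together: it lies at the intersection of circle(C, 30.9) and circle(Z, 19.7). With |CZ| = 40.56, the foot of the radical line on CZ is 27.27 from C and the perpendicular offset is √(30.9² − 27.27²) = 14.54. Taking the left-of-CZ solution: A = (47.39, 19.69).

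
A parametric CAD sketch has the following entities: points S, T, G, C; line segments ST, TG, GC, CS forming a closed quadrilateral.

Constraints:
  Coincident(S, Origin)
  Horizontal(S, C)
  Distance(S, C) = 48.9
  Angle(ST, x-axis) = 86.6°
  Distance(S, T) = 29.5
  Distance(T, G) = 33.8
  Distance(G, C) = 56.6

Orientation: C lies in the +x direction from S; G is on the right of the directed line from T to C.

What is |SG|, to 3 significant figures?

8.20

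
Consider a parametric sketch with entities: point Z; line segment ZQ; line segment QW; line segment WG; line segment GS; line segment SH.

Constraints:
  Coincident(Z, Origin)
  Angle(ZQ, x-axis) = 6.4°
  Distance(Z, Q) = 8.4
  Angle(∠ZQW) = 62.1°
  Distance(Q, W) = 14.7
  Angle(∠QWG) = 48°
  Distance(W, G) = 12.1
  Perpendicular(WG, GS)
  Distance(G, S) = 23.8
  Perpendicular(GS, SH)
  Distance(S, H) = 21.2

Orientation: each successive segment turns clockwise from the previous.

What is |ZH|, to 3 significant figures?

30.1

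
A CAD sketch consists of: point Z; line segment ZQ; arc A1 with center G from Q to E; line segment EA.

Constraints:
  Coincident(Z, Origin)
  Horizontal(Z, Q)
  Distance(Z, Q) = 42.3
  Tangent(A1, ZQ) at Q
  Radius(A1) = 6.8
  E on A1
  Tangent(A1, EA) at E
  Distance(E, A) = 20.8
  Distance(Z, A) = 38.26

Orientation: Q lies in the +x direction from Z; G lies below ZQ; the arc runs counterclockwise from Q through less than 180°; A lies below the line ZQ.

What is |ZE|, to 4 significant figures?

36.14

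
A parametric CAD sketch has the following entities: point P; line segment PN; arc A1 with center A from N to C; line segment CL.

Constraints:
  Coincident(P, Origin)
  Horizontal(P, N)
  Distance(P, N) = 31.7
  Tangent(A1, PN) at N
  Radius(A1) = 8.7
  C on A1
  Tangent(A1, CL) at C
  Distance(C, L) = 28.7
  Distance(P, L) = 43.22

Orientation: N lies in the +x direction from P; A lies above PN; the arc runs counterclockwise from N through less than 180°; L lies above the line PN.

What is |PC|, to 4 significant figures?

41.15

Checks: P = (0.00, 0.00) ✓; |AC| = 8.700 ✓; ∠(AC, CL) = 90.00° ✓; |CL| = 28.70 ✓; |PL| = 43.22 ✓.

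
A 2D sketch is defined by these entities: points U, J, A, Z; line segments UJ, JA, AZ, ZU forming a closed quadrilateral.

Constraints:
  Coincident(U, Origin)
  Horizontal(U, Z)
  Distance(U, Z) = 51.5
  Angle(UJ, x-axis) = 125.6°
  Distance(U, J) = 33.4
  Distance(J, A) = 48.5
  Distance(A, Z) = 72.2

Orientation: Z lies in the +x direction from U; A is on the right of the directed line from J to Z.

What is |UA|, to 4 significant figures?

27.56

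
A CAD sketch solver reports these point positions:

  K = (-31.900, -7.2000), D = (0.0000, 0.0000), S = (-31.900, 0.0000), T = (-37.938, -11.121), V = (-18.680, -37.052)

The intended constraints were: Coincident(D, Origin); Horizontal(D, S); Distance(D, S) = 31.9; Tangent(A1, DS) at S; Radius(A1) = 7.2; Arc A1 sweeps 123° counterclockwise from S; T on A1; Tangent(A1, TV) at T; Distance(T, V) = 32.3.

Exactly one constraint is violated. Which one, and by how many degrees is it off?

Tangent(A1, TV) at T — off by 3.60°.

D = (0.00, 0.00) ✓; D.y = 0.00, S.y = 0.00 ✓; |DS| = 31.90 ✓; ∠(KS, SD) = 90.00° ✓; |KS| = 7.200 ✓; bearing(K→T) − bearing(K→S) = 123.0° ✓; |KT| = 7.199 ✓; ∠(KT, TV) = 86.40° ✗; |TV| = 32.30 ✓.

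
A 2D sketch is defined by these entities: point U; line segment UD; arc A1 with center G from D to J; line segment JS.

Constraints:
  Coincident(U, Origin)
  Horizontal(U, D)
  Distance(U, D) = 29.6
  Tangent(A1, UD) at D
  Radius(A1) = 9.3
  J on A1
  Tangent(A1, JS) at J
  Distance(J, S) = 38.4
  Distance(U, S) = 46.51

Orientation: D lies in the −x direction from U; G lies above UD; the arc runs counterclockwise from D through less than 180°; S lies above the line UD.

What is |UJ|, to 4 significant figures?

21.78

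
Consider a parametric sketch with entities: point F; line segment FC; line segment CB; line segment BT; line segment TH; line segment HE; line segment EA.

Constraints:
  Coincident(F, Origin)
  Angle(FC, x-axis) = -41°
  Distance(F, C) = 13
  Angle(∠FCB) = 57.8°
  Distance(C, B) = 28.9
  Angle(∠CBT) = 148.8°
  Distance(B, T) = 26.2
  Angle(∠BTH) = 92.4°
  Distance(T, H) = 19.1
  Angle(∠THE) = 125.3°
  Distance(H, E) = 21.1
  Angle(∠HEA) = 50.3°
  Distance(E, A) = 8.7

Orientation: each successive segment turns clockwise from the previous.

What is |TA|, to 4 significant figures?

28.03

∠THE = 125.3° gives HE at 23.30° from the x-axis; with |HE| = 21.1, E = (-19.88, 16.66). ∠HEA = 50.3° gives EA at -106.4° from the x-axis; with |EA| = 8.7, A = (-22.34, 8.316). Then |TA| = |A − T| = 28.03.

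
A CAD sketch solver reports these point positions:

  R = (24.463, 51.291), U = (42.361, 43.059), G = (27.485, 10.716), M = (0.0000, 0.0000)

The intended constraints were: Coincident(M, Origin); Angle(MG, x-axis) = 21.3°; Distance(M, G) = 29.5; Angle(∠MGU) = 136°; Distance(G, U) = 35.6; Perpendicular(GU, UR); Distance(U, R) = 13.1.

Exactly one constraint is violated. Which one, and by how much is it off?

Distance(U, R) = 13.1 — off by 6.60.

M = (0.00, 0.00) ✓; MG at 21.30° ✓; |MG| = 29.50 ✓; ∠MGU = 136.0° ✓; |GU| = 35.60 ✓; ∠(GU, UR) = 90.00° ✓; |UR| = 19.70 ✗.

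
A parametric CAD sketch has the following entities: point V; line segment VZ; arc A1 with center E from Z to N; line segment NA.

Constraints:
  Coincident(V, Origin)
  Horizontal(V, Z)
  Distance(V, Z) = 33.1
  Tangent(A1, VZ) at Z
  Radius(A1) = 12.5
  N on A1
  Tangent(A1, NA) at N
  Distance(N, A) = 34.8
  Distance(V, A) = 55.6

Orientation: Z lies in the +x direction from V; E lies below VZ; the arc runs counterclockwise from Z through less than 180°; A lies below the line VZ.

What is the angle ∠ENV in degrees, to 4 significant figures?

135.5°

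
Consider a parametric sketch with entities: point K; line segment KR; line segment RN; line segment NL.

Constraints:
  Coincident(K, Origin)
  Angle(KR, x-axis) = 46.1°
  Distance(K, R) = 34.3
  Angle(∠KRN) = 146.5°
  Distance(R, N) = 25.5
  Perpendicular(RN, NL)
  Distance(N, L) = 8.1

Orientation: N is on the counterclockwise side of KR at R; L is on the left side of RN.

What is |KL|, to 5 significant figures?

55.176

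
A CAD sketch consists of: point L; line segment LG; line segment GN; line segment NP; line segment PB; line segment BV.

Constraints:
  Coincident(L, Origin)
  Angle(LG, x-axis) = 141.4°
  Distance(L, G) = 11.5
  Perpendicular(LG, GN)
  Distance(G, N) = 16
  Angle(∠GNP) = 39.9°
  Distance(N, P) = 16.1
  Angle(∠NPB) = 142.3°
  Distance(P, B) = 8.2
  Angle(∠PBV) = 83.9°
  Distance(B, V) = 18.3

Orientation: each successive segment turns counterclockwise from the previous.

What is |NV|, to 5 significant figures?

20.749

L is at the origin; LG runs at 141.4° with length 11.5, so G = (-8.9875, 7.1746). LG ⟂ GN, so GN runs at -128.60°; with |GN| = 16.0, N = (-18.970, -5.3297). ∠GNP = 39.9° gives NP at 11.500° from the x-axis; with |NP| = 16.1, P = (-3.1928, -2.1199). ∠NPB = 142.3° gives PB at 49.200° from the x-axis; with |PB| = 8.2, B = (2.1653, 4.0875). ∠PBV = 83.9° gives BV at 145.30° from the x-axis; with |BV| = 18.3, V = (-12.880, 14.505). Then |NV| = |V − N| = 20.749.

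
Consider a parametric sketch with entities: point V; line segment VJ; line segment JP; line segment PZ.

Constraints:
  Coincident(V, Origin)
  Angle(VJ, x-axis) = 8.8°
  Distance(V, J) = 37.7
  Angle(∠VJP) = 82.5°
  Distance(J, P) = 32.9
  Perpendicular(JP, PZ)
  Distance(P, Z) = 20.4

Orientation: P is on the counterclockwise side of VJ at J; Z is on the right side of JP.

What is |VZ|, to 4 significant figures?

64.20

V is at the origin; VJ runs at 8.8° with length 37.7, so J = 37.7·(cos 8.8°, sin 8.8°) = (37.26, 5.768). ∠VJP = 82.5°, so JP runs at 8.8° + (180° − 82.5°) = 106.3° from the x-axis; with |JP| = 32.9, P = J + 32.9·(cos 106.3°, sin 106.3°) = (28.02, 37.35). JP ⟂ PZ; with |PZ| = 20.4 on the right of JP, Z = P + 20.4·(0.9598, 0.2807) = (47.60, 43.07). Then |VZ| = |Z − V| = 64.20.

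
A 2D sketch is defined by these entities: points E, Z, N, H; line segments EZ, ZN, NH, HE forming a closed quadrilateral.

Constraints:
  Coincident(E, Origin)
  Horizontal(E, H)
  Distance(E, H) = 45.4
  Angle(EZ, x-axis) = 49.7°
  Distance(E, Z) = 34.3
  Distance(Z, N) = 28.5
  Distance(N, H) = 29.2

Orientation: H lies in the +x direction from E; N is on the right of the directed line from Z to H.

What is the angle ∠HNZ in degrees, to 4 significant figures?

74.61°

Checks: |ZN| = 28.50 ✓; |NH| = 29.20 ✓.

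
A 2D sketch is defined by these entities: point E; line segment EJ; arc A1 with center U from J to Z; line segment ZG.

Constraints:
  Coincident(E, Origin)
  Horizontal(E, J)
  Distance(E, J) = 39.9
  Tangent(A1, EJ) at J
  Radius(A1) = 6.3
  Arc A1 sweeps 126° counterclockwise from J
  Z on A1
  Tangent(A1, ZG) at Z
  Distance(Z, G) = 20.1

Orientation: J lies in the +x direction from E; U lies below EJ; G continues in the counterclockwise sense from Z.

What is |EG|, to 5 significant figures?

53.507

E is at the origin; EJ is horizontal with |EJ| = 39.9 and J on the +x side, so J = (39.900, 0.0000). Tangency of A1 to EJ means the radius UJ is perpendicular to EJ, so U = J + (0, -6.3) = (39.900, -6.3000). On A1, J sits at bearing 90° from U; a 126° counterclockwise sweep puts Z at bearing 216°, so Z = U + 6.3·(cos 216°, sin 216°) = (34.803, -10.003). The tangent condition forces UZ to be normal to ZG, so ZG runs along (−sin 216°, cos 216°); with |ZG| = 20.1, G = (46.618, -26.264). Then |EG| = |G − E| = 53.507.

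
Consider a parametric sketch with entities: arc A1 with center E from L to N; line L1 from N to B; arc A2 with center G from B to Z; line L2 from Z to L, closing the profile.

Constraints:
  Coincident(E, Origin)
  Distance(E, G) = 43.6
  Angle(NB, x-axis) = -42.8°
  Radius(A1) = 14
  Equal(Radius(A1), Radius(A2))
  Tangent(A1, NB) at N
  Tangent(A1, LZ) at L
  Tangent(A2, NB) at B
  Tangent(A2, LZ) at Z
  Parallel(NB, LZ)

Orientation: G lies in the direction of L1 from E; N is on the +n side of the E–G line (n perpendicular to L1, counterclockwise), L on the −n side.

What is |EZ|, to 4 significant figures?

45.79

Tangency of A1 to both parallel lines with radius 14.0 puts N and L at E ± 14.0·n: N = (9.512, 10.27), L = (-9.512, -10.27). Equal radii place B and Z the same way about G: B = G + 14.0·n = (41.50, -19.35), Z = G − 14.0·n = (22.48, -39.90). Then |EZ| = |Z − E| = 45.79.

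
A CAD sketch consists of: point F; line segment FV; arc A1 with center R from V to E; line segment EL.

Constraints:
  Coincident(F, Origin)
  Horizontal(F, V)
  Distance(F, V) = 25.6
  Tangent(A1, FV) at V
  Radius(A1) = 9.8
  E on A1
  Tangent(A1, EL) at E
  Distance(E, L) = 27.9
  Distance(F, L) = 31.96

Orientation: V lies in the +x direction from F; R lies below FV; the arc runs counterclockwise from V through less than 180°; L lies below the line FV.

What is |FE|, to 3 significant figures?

17.6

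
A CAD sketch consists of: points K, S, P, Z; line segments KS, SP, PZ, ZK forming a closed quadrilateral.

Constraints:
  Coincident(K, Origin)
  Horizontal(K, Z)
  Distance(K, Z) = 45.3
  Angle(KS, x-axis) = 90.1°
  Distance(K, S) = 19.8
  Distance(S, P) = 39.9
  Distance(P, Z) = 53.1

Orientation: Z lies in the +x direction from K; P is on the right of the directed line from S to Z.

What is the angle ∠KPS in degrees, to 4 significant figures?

5.558°

Checks: |SP| = 39.90 ✓; |PZ| = 53.10 ✓.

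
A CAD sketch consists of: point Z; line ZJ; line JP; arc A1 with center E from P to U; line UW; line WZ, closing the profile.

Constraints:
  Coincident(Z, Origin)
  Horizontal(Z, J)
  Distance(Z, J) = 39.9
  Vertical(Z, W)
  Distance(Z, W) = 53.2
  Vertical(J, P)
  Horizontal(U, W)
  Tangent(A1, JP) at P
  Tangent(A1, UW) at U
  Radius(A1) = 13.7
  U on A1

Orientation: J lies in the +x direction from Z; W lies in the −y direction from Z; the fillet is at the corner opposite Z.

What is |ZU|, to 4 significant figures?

59.30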